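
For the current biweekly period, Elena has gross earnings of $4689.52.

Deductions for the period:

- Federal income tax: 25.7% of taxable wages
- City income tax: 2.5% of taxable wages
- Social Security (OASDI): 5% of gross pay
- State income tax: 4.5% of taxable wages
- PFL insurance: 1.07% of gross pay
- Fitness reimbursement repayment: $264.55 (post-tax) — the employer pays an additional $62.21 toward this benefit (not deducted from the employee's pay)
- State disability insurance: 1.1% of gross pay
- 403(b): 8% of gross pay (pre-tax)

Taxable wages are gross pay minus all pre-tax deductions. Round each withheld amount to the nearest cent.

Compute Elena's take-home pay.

$2302.77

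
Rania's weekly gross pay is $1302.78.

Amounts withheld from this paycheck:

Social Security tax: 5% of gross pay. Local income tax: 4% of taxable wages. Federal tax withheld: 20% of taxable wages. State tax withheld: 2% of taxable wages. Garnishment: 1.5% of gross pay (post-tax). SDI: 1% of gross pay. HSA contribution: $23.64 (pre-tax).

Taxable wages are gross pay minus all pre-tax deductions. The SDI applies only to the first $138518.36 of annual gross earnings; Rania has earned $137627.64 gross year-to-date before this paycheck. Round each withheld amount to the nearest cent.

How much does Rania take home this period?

HSA contribution: $23.64
Taxable wages = $1302.78 − $23.64 = $1279.14
Local income tax: $1279.14 × 0.04 = $51.17
State tax withheld: $1279.14 × 0.02 = $25.58
Federal tax withheld: $1279.14 × 0.2 = $255.83
SDI: only $138518.36 − $137627.64 = $890.72 of this check is subject → $890.72 × 0.01 = $8.91
Social Security tax: $1302.78 × 0.05 = $65.14
Garnishment: $1302.78 × 0.015 = $19.54
Total deductions = $23.64 + $51.17 + $25.58 + $255.83 + $8.91 + $65.14 + $19.54 = $449.81
Net pay = $1302.78 − $449.81 = $852.97

$852.97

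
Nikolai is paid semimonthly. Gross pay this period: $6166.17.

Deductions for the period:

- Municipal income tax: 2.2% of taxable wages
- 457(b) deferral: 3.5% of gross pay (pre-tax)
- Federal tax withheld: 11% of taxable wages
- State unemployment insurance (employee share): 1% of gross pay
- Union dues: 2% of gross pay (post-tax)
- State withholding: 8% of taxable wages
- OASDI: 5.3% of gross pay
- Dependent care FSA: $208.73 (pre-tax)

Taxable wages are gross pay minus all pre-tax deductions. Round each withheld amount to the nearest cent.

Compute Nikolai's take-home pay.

$4012.60

Dependent care FSA: $208.73
457(b) deferral: $6166.17 × 0.035 = $215.82
Pre-tax total = $208.73 + $215.82 = $424.55
Taxable wages = $6166.17 − $424.55 = $5741.62
Federal tax withheld: $5741.62 × 0.11 = $631.58
State withholding: $5741.62 × 0.08 = $459.33
Municipal income tax: $5741.62 × 0.022 = $126.32
State unemployment insurance (employee share): $6166.17 × 0.01 = $61.66
OASDI: $6166.17 × 0.053 = $326.81
Union dues: $6166.17 × 0.02 = $123.32
Total deductions = $208.73 + $215.82 + $631.58 + $459.33 + $126.32 + $61.66 + $326.81 + $123.32 = $2153.57
Net pay = $6166.17 − $2153.57 = $4012.60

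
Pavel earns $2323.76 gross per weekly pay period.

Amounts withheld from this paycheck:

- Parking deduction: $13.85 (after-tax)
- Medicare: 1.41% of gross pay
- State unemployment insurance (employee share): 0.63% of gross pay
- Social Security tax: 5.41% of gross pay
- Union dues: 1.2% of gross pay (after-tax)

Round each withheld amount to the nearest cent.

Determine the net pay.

$2108.89

State unemployment insurance (employee share): $2323.76 × 0.0063 = $14.64
Medicare: $2323.76 × 0.0141 = $32.77
Social Security tax: $2323.76 × 0.0541 = $125.72
Union dues: $2323.76 × 0.012 = $27.89
Parking deduction: $13.85
Total deductions = $14.64 + $32.77 + $125.72 + $27.89 + $13.85 = $214.87
Net pay = $2323.76 − $214.87 = $2108.89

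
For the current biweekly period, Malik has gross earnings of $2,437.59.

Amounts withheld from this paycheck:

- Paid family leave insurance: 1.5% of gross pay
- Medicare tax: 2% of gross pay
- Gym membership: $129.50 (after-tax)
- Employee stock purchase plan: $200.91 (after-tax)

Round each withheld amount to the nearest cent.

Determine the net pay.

Medicare tax: $2,437.59 × 0.02 = $48.75
Paid family leave insurance: $2,437.59 × 0.015 = $36.56
Employee stock purchase plan: $200.91
Gym membership: $129.50
Total deductions = $48.75 + $36.56 + $200.91 + $129.50 = $415.72
Net pay = $2,437.59 − $415.72 = $2,021.87

$2,021.87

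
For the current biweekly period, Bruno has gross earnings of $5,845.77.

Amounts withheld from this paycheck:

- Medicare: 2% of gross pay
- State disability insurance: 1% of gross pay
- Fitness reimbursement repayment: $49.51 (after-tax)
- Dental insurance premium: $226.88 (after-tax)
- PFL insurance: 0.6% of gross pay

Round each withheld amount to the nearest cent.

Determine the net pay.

$5,358.93

Medicare: $5,845.77 × 0.02 = $116.92
PFL insurance: $5,845.77 × 0.006 = $35.07
State disability insurance: $5,845.77 × 0.01 = $58.46
Dental insurance premium: $226.88
Fitness reimbursement repayment: $49.51
Total deductions = $116.92 + $35.07 + $58.46 + $226.88 + $49.51 = $486.84
Net pay = $5,845.77 − $486.84 = $5,358.93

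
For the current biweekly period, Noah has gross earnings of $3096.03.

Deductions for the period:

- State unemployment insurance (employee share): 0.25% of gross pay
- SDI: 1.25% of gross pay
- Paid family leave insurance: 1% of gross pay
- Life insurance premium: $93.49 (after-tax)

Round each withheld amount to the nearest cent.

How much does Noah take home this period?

SDI: $3096.03 × 0.0125 = $38.70
State unemployment insurance (employee share): $3096.03 × 0.0025 = $7.74
Paid family leave insurance: $3096.03 × 0.01 = $30.96
Life insurance premium: $93.49
Total deductions = $38.70 + $7.74 + $30.96 + $93.49 = $170.89
Net pay = $3096.03 − $170.89 = $2925.14

$2925.14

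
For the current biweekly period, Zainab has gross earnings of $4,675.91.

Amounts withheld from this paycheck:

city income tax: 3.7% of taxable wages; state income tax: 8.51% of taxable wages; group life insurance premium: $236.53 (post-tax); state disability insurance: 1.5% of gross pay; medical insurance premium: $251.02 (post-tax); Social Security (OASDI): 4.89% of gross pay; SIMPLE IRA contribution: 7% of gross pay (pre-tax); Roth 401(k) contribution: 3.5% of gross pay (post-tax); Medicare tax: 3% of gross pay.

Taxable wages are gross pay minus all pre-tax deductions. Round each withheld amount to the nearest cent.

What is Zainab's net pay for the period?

SIMPLE IRA contribution: $4,675.91 × 0.07 = $327.31
Taxable wages = $4,675.91 − $327.31 = $4,348.60
City income tax: $4,348.60 × 0.037 = $160.90
State income tax: $4,348.60 × 0.0851 = $370.07
Social Security (OASDI): $4,675.91 × 0.0489 = $228.65
State disability insurance: $4,675.91 × 0.015 = $70.14
Medicare tax: $4,675.91 × 0.03 = $140.28
Roth 401(k) contribution: $4,675.91 × 0.035 = $163.66
Medical insurance premium: $251.02
Group life insurance premium: $236.53
Total deductions = $327.31 + $160.90 + $370.07 + $228.65 + $70.14 + $140.28 + $163.66 + $251.02 + $236.53 = $1,948.56
Net pay = $4,675.91 − $1,948.56 = $2,727.35

$2,727.35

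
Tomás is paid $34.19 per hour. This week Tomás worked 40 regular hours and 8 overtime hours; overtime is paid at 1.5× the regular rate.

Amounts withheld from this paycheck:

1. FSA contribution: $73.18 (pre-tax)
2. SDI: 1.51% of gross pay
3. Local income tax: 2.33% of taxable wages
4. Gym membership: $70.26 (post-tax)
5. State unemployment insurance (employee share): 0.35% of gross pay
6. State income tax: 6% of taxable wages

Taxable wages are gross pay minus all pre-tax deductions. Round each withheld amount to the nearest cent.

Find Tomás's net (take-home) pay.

$1,459.37

Regular pay: 40 × $34.19 = $1,367.60
Overtime pay: 8 × $34.19 × 1.5 = $410.28
Gross pay = $1,367.60 + $410.28 = $1,777.88
FSA contribution: $73.18
Taxable wages = $1,777.88 − $73.18 = $1,704.70
Local income tax: $1,704.70 × 0.0233 = $39.72
State income tax: $1,704.70 × 0.06 = $102.28
SDI: $1,777.88 × 0.0151 = $26.85
State unemployment insurance (employee share): $1,777.88 × 0.0035 = $6.22
Gym membership: $70.26
Total deductions = $73.18 + $39.72 + $102.28 + $26.85 + $6.22 + $70.26 = $318.51
Net pay = $1,777.88 − $318.51 = $1,459.37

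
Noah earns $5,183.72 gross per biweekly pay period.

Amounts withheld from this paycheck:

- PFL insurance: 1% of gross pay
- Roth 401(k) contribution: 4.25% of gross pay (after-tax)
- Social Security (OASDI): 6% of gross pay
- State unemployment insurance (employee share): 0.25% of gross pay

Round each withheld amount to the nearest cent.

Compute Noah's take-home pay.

State unemployment insurance (employee share): $5,183.72 × 0.0025 = $12.96
PFL insurance: $5,183.72 × 0.01 = $51.84
Social Security (OASDI): $5,183.72 × 0.06 = $311.02
Roth 401(k) contribution: $5,183.72 × 0.0425 = $220.31
Total deductions = $12.96 + $51.84 + $311.02 + $220.31 = $596.13
Net pay = $5,183.72 − $596.13 = $4,587.59

$4,587.59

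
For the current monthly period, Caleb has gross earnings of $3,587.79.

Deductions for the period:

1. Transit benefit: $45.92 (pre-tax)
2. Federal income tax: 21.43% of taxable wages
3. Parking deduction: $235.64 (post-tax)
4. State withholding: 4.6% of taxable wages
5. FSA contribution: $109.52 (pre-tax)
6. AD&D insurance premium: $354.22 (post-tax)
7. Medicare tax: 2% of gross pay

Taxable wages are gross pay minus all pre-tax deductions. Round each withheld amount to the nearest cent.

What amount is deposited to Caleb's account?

FSA contribution: $109.52
Transit benefit: $45.92
Pre-tax total = $109.52 + $45.92 = $155.44
Taxable wages = $3,587.79 − $155.44 = $3,432.35
Federal income tax: $3,432.35 × 0.2143 = $735.55
State withholding: $3,432.35 × 0.046 = $157.89
Medicare tax: $3,587.79 × 0.02 = $71.76
Parking deduction: $235.64
AD&D insurance premium: $354.22
Total deductions = $109.52 + $45.92 + $735.55 + $157.89 + $71.76 + $235.64 + $354.22 = $1,710.50
Net pay = $3,587.79 − $1,710.50 = $1,877.29

$1,877.29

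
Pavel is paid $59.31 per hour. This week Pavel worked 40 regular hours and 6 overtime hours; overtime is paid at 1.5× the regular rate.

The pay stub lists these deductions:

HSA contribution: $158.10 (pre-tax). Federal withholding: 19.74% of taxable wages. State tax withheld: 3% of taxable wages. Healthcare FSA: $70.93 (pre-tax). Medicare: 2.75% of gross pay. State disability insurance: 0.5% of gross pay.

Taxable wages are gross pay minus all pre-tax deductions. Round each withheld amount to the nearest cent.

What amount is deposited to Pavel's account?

Regular pay: 40 × $59.31 = $2,372.40
Overtime pay: 6 × $59.31 × 1.5 = $533.79
Gross pay = $2,372.40 + $533.79 = $2,906.19
Healthcare FSA: $70.93
HSA contribution: $158.10
Pre-tax total = $70.93 + $158.10 = $229.03
Taxable wages = $2,906.19 − $229.03 = $2,677.16
Federal withholding: $2,677.16 × 0.1974 = $528.47
State tax withheld: $2,677.16 × 0.03 = $80.31
Medicare: $2,906.19 × 0.0275 = $79.92
State disability insurance: $2,906.19 × 0.005 = $14.53
Total deductions = $70.93 + $158.10 + $528.47 + $80.31 + $79.92 + $14.53 = $932.26
Net pay = $2,906.19 − $932.26 = $1,973.93

$1,973.93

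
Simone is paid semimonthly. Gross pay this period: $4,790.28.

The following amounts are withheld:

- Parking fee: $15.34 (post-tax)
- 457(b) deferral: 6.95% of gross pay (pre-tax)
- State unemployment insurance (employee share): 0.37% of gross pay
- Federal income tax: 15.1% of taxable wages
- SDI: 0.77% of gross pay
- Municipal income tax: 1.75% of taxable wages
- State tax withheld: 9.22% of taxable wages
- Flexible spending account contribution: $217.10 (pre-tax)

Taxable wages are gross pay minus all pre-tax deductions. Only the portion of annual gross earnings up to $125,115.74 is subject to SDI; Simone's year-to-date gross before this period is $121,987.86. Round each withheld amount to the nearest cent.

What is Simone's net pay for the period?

$3,077.69

Flexible spending account contribution: $217.10
457(b) deferral: $4,790.28 × 0.0695 = $332.92
Pre-tax total = $217.10 + $332.92 = $550.02
Taxable wages = $4,790.28 − $550.02 = $4,240.26
Federal income tax: $4,240.26 × 0.151 = $640.28
Municipal income tax: $4,240.26 × 0.0175 = $74.20
State tax withheld: $4,240.26 × 0.0922 = $390.95
State unemployment insurance (employee share): $4,790.28 × 0.0037 = $17.72
SDI: only $125,115.74 − $121,987.86 = $3,127.88 of this check is subject → $3,127.88 × 0.0077 = $24.08
Parking fee: $15.34
Total deductions = $217.10 + $332.92 + $640.28 + $74.20 + $390.95 + $17.72 + $24.08 + $15.34 = $1,712.59
Net pay = $4,790.28 − $1,712.59 = $3,077.69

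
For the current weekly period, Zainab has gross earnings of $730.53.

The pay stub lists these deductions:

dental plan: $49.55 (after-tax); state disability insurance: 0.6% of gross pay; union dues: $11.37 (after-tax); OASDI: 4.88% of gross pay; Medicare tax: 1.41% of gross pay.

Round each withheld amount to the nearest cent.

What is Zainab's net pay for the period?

OASDI: $730.53 × 0.0488 = $35.65
State disability insurance: $730.53 × 0.006 = $4.38
Medicare tax: $730.53 × 0.0141 = $10.30
Dental plan: $49.55
Union dues: $11.37
Total deductions = $35.65 + $4.38 + $10.30 + $49.55 + $11.37 = $111.25
Net pay = $730.53 − $111.25 = $619.28

$619.28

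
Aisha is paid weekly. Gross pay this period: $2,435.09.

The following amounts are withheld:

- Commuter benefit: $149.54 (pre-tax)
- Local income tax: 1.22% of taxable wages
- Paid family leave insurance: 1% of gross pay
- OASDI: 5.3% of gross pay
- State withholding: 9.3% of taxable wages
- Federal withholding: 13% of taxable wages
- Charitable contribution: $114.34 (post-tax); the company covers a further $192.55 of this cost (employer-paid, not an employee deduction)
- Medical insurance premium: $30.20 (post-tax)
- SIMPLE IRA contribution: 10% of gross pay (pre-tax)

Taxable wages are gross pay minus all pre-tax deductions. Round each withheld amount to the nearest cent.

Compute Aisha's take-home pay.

$1,263.80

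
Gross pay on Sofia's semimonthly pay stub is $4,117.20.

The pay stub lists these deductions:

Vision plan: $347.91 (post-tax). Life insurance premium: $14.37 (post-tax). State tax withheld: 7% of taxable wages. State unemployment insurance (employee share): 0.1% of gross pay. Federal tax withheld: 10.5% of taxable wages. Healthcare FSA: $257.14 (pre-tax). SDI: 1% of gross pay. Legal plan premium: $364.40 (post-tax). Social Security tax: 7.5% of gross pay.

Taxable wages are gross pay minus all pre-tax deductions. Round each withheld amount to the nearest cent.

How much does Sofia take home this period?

$2,103.79

Healthcare FSA: $257.14
Taxable wages = $4,117.20 − $257.14 = $3,860.06
Federal tax withheld: $3,860.06 × 0.105 = $405.31
State tax withheld: $3,860.06 × 0.07 = $270.20
Social Security tax: $4,117.20 × 0.075 = $308.79
SDI: $4,117.20 × 0.01 = $41.17
State unemployment insurance (employee share): $4,117.20 × 0.001 = $4.12
Life insurance premium: $14.37
Legal plan premium: $364.40
Vision plan: $347.91
Total deductions = $257.14 + $405.31 + $270.20 + $308.79 + $41.17 + $4.12 + $14.37 + $364.40 + $347.91 = $2,013.41
Net pay = $4,117.20 − $2,013.41 = $2,103.79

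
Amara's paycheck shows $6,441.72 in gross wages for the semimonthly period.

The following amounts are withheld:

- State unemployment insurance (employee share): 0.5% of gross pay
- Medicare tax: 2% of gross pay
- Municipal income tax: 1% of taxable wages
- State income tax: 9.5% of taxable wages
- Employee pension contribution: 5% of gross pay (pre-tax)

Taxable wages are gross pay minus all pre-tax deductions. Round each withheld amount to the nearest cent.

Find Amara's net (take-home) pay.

$5,316.03

Employee pension contribution: $6,441.72 × 0.05 = $322.09
Taxable wages = $6,441.72 − $322.09 = $6,119.63
Municipal income tax: $6,119.63 × 0.01 = $61.20
State income tax: $6,119.63 × 0.095 = $581.36
State unemployment insurance (employee share): $6,441.72 × 0.005 = $32.21
Medicare tax: $6,441.72 × 0.02 = $128.83
Total deductions = $322.09 + $61.20 + $581.36 + $32.21 + $128.83 = $1,125.69
Net pay = $6,441.72 − $1,125.69 = $5,316.03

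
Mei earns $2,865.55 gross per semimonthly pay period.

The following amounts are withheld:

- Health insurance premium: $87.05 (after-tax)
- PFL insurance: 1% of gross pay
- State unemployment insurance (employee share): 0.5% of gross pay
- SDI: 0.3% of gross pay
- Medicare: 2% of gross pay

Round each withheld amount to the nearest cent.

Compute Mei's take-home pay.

Medicare: $2,865.55 × 0.02 = $57.31
State unemployment insurance (employee share): $2,865.55 × 0.005 = $14.33
PFL insurance: $2,865.55 × 0.01 = $28.66
SDI: $2,865.55 × 0.003 = $8.60
Health insurance premium: $87.05
Total deductions = $57.31 + $14.33 + $28.66 + $8.60 + $87.05 = $195.95
Net pay = $2,865.55 − $195.95 = $2,669.60

$2,669.60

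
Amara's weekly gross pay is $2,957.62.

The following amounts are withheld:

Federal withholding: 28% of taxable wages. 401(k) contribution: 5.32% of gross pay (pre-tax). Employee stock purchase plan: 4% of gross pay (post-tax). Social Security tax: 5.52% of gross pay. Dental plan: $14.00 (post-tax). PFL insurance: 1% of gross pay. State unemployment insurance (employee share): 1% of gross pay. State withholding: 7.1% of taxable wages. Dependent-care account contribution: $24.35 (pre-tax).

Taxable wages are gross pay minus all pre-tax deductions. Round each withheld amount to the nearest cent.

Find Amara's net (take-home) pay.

401(k) contribution: $2,957.62 × 0.0532 = $157.35
Dependent-care account contribution: $24.35
Pre-tax total = $157.35 + $24.35 = $181.70
Taxable wages = $2,957.62 − $181.70 = $2,775.92
Federal withholding: $2,775.92 × 0.28 = $777.26
State withholding: $2,775.92 × 0.071 = $197.09
State unemployment insurance (employee share): $2,957.62 × 0.01 = $29.58
PFL insurance: $2,957.62 × 0.01 = $29.58
Social Security tax: $2,957.62 × 0.0552 = $163.26
Employee stock purchase plan: $2,957.62 × 0.04 = $118.30
Dental plan: $14.00
Total deductions = $157.35 + $24.35 + $777.26 + $197.09 + $29.58 + $29.58 + $163.26 + $118.30 + $14.00 = $1,510.77
Net pay = $2,957.62 − $1,510.77 = $1,446.85

$1,446.85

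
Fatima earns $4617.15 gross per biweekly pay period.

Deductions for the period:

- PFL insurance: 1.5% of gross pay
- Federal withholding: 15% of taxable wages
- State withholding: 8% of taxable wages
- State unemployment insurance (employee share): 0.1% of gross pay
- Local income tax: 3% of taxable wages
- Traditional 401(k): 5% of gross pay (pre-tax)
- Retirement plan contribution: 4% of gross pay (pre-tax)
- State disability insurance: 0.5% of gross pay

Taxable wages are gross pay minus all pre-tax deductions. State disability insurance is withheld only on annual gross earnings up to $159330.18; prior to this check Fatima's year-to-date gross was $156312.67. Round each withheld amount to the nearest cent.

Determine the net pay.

$3020.21

Traditional 401(k): $4617.15 × 0.05 = $230.86
Retirement plan contribution: $4617.15 × 0.04 = $184.69
Pre-tax total = $230.86 + $184.69 = $415.55
Taxable wages = $4617.15 − $415.55 = $4201.60
State withholding: $4201.60 × 0.08 = $336.13
Federal withholding: $4201.60 × 0.15 = $630.24
Local income tax: $4201.60 × 0.03 = $126.05
PFL insurance: $4617.15 × 0.015 = $69.26
State disability insurance: only $159330.18 − $156312.67 = $3017.51 of this check is subject → $3017.51 × 0.005 = $15.09
State unemployment insurance (employee share): $4617.15 × 0.001 = $4.62
Total deductions = $230.86 + $184.69 + $336.13 + $630.24 + $126.05 + $69.26 + $15.09 + $4.62 = $1596.94
Net pay = $4617.15 − $1596.94 = $3020.21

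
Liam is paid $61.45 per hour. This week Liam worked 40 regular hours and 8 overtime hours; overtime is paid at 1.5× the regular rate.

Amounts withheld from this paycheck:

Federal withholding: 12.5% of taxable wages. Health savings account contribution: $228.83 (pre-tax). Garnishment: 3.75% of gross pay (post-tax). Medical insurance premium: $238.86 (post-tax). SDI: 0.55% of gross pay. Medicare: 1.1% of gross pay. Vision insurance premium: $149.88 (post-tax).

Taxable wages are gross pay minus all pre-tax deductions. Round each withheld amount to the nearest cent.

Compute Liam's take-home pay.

Regular pay: 40 × $61.45 = $2458.00
Overtime pay: 8 × $61.45 × 1.5 = $737.40
Gross pay = $2458.00 + $737.40 = $3195.40
Health savings account contribution: $228.83
Taxable wages = $3195.40 − $228.83 = $2966.57
Federal withholding: $2966.57 × 0.125 = $370.82
SDI: $3195.40 × 0.0055 = $17.57
Medicare: $3195.40 × 0.011 = $35.15
Medical insurance premium: $238.86
Vision insurance premium: $149.88
Garnishment: $3195.40 × 0.0375 = $119.83
Total deductions = $228.83 + $370.82 + $17.57 + $35.15 + $238.86 + $149.88 + $119.83 = $1160.94
Net pay = $3195.40 − $1160.94 = $2034.46

$2034.46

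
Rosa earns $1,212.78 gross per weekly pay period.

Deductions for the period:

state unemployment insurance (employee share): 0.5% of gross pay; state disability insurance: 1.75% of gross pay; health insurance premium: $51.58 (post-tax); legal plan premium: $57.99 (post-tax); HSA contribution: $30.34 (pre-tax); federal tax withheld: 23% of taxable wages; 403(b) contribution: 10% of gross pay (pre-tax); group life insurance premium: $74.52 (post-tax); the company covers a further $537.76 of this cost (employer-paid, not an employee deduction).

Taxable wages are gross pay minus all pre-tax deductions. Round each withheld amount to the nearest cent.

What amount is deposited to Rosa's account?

HSA contribution: $30.34
403(b) contribution: $1,212.78 × 0.1 = $121.28
Pre-tax total = $30.34 + $121.28 = $151.62
Taxable wages = $1,212.78 − $151.62 = $1,061.16
Federal tax withheld: $1,061.16 × 0.23 = $244.07
State disability insurance: $1,212.78 × 0.0175 = $21.22
State unemployment insurance (employee share): $1,212.78 × 0.005 = $6.06
Health insurance premium: $51.58
Legal plan premium: $57.99
Group life insurance premium: $74.52
(Employer's $537.76 toward group life insurance premium is not withheld from the employee.)
Total deductions = $30.34 + $121.28 + $244.07 + $21.22 + $6.06 + $51.58 + $57.99 + $74.52 = $607.06
Net pay = $1,212.78 − $607.06 = $605.72

$605.72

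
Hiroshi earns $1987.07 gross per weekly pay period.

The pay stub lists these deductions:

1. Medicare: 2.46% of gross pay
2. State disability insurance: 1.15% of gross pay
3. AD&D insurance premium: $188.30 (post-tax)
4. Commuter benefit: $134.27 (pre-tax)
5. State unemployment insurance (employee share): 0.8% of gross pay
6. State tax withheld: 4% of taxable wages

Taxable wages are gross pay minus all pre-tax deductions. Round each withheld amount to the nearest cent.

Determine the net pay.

$1502.76

Commuter benefit: $134.27
Taxable wages = $1987.07 − $134.27 = $1852.80
State tax withheld: $1852.80 × 0.04 = $74.11
Medicare: $1987.07 × 0.0246 = $48.88
State disability insurance: $1987.07 × 0.0115 = $22.85
State unemployment insurance (employee share): $1987.07 × 0.008 = $15.90
AD&D insurance premium: $188.30
Total deductions = $134.27 + $74.11 + $48.88 + $22.85 + $15.90 + $188.30 = $484.31
Net pay = $1987.07 − $484.31 = $1502.76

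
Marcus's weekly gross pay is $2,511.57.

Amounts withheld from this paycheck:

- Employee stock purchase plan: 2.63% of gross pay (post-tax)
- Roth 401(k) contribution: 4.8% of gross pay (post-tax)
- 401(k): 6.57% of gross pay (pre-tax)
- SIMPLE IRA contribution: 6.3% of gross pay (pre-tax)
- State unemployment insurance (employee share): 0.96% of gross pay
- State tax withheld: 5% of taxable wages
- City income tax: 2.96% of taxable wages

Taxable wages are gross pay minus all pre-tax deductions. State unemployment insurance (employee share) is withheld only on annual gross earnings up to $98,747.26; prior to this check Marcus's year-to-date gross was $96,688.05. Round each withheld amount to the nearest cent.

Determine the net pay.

SIMPLE IRA contribution: $2,511.57 × 0.063 = $158.23
401(k): $2,511.57 × 0.0657 = $165.01
Pre-tax total = $158.23 + $165.01 = $323.24
Taxable wages = $2,511.57 − $323.24 = $2,188.33
State tax withheld: $2,188.33 × 0.05 = $109.42
City income tax: $2,188.33 × 0.0296 = $64.77
State unemployment insurance (employee share): only $98,747.26 − $96,688.05 = $2,059.21 of this check is subject → $2,059.21 × 0.0096 = $19.77
Employee stock purchase plan: $2,511.57 × 0.0263 = $66.05
Roth 401(k) contribution: $2,511.57 × 0.048 = $120.56
Total deductions = $158.23 + $165.01 + $109.42 + $64.77 + $19.77 + $66.05 + $120.56 = $703.81
Net pay = $2,511.57 − $703.81 = $1,807.76

$1,807.76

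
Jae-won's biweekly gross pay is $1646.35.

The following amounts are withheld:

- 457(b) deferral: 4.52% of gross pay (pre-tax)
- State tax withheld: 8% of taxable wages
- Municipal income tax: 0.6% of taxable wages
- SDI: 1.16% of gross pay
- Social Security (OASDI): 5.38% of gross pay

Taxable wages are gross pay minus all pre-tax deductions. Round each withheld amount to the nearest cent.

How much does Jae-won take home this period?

457(b) deferral: $1646.35 × 0.0452 = $74.42
Taxable wages = $1646.35 − $74.42 = $1571.93
Municipal income tax: $1571.93 × 0.006 = $9.43
State tax withheld: $1571.93 × 0.08 = $125.75
Social Security (OASDI): $1646.35 × 0.0538 = $88.57
SDI: $1646.35 × 0.0116 = $19.10
Total deductions = $74.42 + $9.43 + $125.75 + $88.57 + $19.10 = $317.27
Net pay = $1646.35 − $317.27 = $1329.08

$1329.08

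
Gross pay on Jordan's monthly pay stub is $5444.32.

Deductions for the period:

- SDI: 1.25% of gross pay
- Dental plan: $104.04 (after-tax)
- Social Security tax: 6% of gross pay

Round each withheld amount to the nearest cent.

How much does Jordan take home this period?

$4945.57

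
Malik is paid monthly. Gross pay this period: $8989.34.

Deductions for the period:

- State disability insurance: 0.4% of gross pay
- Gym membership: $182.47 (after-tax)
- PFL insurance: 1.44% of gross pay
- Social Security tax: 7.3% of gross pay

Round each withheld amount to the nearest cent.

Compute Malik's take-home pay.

$7985.24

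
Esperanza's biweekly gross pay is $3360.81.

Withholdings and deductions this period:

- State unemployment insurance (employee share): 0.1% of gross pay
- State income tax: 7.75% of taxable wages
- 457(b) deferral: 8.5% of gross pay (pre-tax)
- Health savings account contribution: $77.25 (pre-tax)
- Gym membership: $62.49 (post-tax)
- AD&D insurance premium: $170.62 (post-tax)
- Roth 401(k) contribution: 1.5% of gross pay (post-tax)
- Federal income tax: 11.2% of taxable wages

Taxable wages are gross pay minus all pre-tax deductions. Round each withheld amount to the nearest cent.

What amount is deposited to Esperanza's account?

$2142.91

457(b) deferral: $3360.81 × 0.085 = $285.67
Health savings account contribution: $77.25
Pre-tax total = $285.67 + $77.25 = $362.92
Taxable wages = $3360.81 − $362.92 = $2997.89
Federal income tax: $2997.89 × 0.112 = $335.76
State income tax: $2997.89 × 0.0775 = $232.34
State unemployment insurance (employee share): $3360.81 × 0.001 = $3.36
AD&D insurance premium: $170.62
Roth 401(k) contribution: $3360.81 × 0.015 = $50.41
Gym membership: $62.49
Total deductions = $285.67 + $77.25 + $335.76 + $232.34 + $3.36 + $170.62 + $50.41 + $62.49 = $1217.90
Net pay = $3360.81 − $1217.90 = $2142.91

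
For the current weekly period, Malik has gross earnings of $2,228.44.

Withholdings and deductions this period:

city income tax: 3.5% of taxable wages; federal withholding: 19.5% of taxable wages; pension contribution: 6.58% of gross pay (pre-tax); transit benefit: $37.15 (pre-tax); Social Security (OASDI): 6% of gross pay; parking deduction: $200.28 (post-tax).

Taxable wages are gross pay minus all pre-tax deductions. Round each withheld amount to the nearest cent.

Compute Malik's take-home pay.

$1,240.40

Pension contribution: $2,228.44 × 0.0658 = $146.63
Transit benefit: $37.15
Pre-tax total = $146.63 + $37.15 = $183.78
Taxable wages = $2,228.44 − $183.78 = $2,044.66
Federal withholding: $2,044.66 × 0.195 = $398.71
City income tax: $2,044.66 × 0.035 = $71.56
Social Security (OASDI): $2,228.44 × 0.06 = $133.71
Parking deduction: $200.28
Total deductions = $146.63 + $37.15 + $398.71 + $71.56 + $133.71 + $200.28 = $988.04
Net pay = $2,228.44 − $988.04 = $1,240.40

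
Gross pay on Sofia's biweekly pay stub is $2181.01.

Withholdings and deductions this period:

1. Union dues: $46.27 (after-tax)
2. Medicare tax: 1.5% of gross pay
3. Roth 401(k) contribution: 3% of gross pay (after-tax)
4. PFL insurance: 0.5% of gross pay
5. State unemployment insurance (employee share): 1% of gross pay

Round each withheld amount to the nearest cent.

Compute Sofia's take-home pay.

$2003.87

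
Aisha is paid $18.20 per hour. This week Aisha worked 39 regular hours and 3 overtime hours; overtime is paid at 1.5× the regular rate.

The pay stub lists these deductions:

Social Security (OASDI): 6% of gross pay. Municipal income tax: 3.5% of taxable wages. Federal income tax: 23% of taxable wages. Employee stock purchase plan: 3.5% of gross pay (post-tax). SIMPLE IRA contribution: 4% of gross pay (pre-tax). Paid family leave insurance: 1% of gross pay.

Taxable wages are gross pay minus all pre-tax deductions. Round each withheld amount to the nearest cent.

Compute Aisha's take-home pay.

Regular pay: 39 × $18.20 = $709.80
Overtime pay: 3 × $18.20 × 1.5 = $81.90
Gross pay = $709.80 + $81.90 = $791.70
SIMPLE IRA contribution: $791.70 × 0.04 = $31.67
Taxable wages = $791.70 − $31.67 = $760.03
Municipal income tax: $760.03 × 0.035 = $26.60
Federal income tax: $760.03 × 0.23 = $174.81
Paid family leave insurance: $791.70 × 0.01 = $7.92
Social Security (OASDI): $791.70 × 0.06 = $47.50
Employee stock purchase plan: $791.70 × 0.035 = $27.71
Total deductions = $31.67 + $26.60 + $174.81 + $7.92 + $47.50 + $27.71 = $316.21
Net pay = $791.70 − $316.21 = $475.49

$475.49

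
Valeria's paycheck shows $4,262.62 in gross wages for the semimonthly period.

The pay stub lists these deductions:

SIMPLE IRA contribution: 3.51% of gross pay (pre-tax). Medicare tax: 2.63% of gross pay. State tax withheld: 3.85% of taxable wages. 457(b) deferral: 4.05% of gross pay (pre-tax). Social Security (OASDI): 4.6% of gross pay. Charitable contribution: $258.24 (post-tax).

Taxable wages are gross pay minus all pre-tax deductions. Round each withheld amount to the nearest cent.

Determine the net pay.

457(b) deferral: $4,262.62 × 0.0405 = $172.64
SIMPLE IRA contribution: $4,262.62 × 0.0351 = $149.62
Pre-tax total = $172.64 + $149.62 = $322.26
Taxable wages = $4,262.62 − $322.26 = $3,940.36
State tax withheld: $3,940.36 × 0.0385 = $151.70
Social Security (OASDI): $4,262.62 × 0.046 = $196.08
Medicare tax: $4,262.62 × 0.0263 = $112.11
Charitable contribution: $258.24
Total deductions = $172.64 + $149.62 + $151.70 + $196.08 + $112.11 + $258.24 = $1,040.39
Net pay = $4,262.62 − $1,040.39 = $3,222.23

$3,222.23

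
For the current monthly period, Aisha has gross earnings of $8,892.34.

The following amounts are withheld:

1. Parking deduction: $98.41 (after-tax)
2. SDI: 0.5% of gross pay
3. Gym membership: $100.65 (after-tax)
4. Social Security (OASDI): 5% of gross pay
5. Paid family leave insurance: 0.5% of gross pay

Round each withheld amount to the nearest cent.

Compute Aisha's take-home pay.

Paid family leave insurance: $8,892.34 × 0.005 = $44.46
Social Security (OASDI): $8,892.34 × 0.05 = $444.62
SDI: $8,892.34 × 0.005 = $44.46
Gym membership: $100.65
Parking deduction: $98.41
Total deductions = $44.46 + $444.62 + $44.46 + $100.65 + $98.41 = $732.60
Net pay = $8,892.34 − $732.60 = $8,159.74

$8,159.74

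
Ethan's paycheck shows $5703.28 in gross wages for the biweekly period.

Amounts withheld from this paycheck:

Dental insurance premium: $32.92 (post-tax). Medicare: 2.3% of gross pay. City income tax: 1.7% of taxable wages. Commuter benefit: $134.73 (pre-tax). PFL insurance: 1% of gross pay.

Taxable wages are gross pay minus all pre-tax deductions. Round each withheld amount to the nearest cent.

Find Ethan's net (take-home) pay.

Commuter benefit: $134.73
Taxable wages = $5703.28 − $134.73 = $5568.55
City income tax: $5568.55 × 0.017 = $94.67
PFL insurance: $5703.28 × 0.01 = $57.03
Medicare: $5703.28 × 0.023 = $131.18
Dental insurance premium: $32.92
Total deductions = $134.73 + $94.67 + $57.03 + $131.18 + $32.92 = $450.53
Net pay = $5703.28 − $450.53 = $5252.75

$5252.75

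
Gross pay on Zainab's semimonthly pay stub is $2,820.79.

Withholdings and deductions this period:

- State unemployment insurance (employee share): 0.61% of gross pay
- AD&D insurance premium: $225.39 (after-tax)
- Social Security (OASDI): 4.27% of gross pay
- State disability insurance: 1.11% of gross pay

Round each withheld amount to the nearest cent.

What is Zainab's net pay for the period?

State disability insurance: $2,820.79 × 0.0111 = $31.31
Social Security (OASDI): $2,820.79 × 0.0427 = $120.45
State unemployment insurance (employee share): $2,820.79 × 0.0061 = $17.21
AD&D insurance premium: $225.39
Total deductions = $31.31 + $120.45 + $17.21 + $225.39 = $394.36
Net pay = $2,820.79 − $394.36 = $2,426.43

$2,426.43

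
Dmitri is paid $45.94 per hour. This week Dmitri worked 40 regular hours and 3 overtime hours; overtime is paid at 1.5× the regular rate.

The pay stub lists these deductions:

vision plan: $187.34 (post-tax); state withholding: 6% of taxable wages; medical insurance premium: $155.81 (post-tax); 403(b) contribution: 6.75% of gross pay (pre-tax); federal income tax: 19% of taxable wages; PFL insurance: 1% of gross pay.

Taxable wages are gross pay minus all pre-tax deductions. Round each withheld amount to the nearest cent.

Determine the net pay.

$1,066.17

Regular pay: 40 × $45.94 = $1,837.60
Overtime pay: 3 × $45.94 × 1.5 = $206.73
Gross pay = $1,837.60 + $206.73 = $2,044.33
403(b) contribution: $2,044.33 × 0.0675 = $137.99
Taxable wages = $2,044.33 − $137.99 = $1,906.34
Federal income tax: $1,906.34 × 0.19 = $362.20
State withholding: $1,906.34 × 0.06 = $114.38
PFL insurance: $2,044.33 × 0.01 = $20.44
Vision plan: $187.34
Medical insurance premium: $155.81
Total deductions = $137.99 + $362.20 + $114.38 + $20.44 + $187.34 + $155.81 = $978.16
Net pay = $2,044.33 − $978.16 = $1,066.17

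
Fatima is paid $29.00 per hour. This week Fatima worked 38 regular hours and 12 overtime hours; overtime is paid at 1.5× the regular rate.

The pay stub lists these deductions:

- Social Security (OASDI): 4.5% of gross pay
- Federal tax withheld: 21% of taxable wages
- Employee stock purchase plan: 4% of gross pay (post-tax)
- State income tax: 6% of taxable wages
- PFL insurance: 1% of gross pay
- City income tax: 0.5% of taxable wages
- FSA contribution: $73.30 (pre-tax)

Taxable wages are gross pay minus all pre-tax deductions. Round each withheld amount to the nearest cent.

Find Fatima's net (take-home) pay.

$969.98

Regular pay: 38 × $29.00 = $1,102.00
Overtime pay: 12 × $29.00 × 1.5 = $522.00
Gross pay = $1,102.00 + $522.00 = $1,624.00
FSA contribution: $73.30
Taxable wages = $1,624.00 − $73.30 = $1,550.70
City income tax: $1,550.70 × 0.005 = $7.75
State income tax: $1,550.70 × 0.06 = $93.04
Federal tax withheld: $1,550.70 × 0.21 = $325.65
Social Security (OASDI): $1,624.00 × 0.045 = $73.08
PFL insurance: $1,624.00 × 0.01 = $16.24
Employee stock purchase plan: $1,624.00 × 0.04 = $64.96
Total deductions = $73.30 + $7.75 + $93.04 + $325.65 + $73.08 + $16.24 + $64.96 = $654.02
Net pay = $1,624.00 − $654.02 = $969.98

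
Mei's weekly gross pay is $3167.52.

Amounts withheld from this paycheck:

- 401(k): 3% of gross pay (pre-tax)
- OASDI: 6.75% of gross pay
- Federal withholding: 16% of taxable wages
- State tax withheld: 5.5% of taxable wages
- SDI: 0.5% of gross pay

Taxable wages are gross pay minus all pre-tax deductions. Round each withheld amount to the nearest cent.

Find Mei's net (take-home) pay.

$2182.25

401(k): $3167.52 × 0.03 = $95.03
Taxable wages = $3167.52 − $95.03 = $3072.49
State tax withheld: $3072.49 × 0.055 = $168.99
Federal withholding: $3072.49 × 0.16 = $491.60
SDI: $3167.52 × 0.005 = $15.84
OASDI: $3167.52 × 0.0675 = $213.81
Total deductions = $95.03 + $168.99 + $491.60 + $15.84 + $213.81 = $985.27
Net pay = $3167.52 − $985.27 = $2182.25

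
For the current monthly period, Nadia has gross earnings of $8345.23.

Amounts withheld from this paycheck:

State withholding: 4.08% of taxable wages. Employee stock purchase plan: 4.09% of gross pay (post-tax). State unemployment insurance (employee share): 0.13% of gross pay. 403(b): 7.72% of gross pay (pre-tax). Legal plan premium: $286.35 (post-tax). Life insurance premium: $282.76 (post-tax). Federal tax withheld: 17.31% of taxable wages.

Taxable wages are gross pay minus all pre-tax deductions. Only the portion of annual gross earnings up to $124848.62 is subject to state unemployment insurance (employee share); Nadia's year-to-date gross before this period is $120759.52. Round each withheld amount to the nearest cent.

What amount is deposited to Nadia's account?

403(b): $8345.23 × 0.0772 = $644.25
Taxable wages = $8345.23 − $644.25 = $7700.98
State withholding: $7700.98 × 0.0408 = $314.20
Federal tax withheld: $7700.98 × 0.1731 = $1333.04
State unemployment insurance (employee share): only $124848.62 − $120759.52 = $4089.10 of this check is subject → $4089.10 × 0.0013 = $5.32
Legal plan premium: $286.35
Employee stock purchase plan: $8345.23 × 0.0409 = $341.32
Life insurance premium: $282.76
Total deductions = $644.25 + $314.20 + $1333.04 + $5.32 + $286.35 + $341.32 + $282.76 = $3207.24
Net pay = $8345.23 − $3207.24 = $5137.99

$5137.99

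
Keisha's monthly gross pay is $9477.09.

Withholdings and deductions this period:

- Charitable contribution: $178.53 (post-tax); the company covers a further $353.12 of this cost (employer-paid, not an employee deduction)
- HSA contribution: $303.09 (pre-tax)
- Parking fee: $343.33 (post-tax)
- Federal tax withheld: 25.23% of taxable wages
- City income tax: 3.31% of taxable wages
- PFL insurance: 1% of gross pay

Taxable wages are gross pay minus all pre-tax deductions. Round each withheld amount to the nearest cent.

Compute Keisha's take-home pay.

HSA contribution: $303.09
Taxable wages = $9477.09 − $303.09 = $9174.00
Federal tax withheld: $9174.00 × 0.2523 = $2314.60
City income tax: $9174.00 × 0.0331 = $303.66
PFL insurance: $9477.09 × 0.01 = $94.77
Parking fee: $343.33
Charitable contribution: $178.53
(Employer's $353.12 toward charitable contribution is not withheld from the employee.)
Total deductions = $303.09 + $2314.60 + $303.66 + $94.77 + $343.33 + $178.53 = $3537.98
Net pay = $9477.09 − $3537.98 = $5939.11

$5939.11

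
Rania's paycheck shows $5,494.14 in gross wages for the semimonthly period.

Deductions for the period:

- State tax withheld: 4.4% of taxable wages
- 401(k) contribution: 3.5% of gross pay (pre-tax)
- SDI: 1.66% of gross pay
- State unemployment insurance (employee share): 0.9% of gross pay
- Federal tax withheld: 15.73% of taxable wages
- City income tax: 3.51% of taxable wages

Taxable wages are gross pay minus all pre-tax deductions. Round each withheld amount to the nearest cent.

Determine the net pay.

401(k) contribution: $5,494.14 × 0.035 = $192.29
Taxable wages = $5,494.14 − $192.29 = $5,301.85
City income tax: $5,301.85 × 0.0351 = $186.09
Federal tax withheld: $5,301.85 × 0.1573 = $833.98
State tax withheld: $5,301.85 × 0.044 = $233.28
SDI: $5,494.14 × 0.0166 = $91.20
State unemployment insurance (employee share): $5,494.14 × 0.009 = $49.45
Total deductions = $192.29 + $186.09 + $833.98 + $233.28 + $91.20 + $49.45 = $1,586.29
Net pay = $5,494.14 − $1,586.29 = $3,907.85

$3,907.85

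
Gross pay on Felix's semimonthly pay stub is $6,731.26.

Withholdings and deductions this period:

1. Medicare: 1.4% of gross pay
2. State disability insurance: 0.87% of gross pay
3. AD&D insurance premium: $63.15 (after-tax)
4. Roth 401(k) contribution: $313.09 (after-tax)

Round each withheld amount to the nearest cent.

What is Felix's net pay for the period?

$6,202.22

Medicare: $6,731.26 × 0.014 = $94.24
State disability insurance: $6,731.26 × 0.0087 = $58.56
AD&D insurance premium: $63.15
Roth 401(k) contribution: $313.09
Total deductions = $94.24 + $58.56 + $63.15 + $313.09 = $529.04
Net pay = $6,731.26 − $529.04 = $6,202.22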